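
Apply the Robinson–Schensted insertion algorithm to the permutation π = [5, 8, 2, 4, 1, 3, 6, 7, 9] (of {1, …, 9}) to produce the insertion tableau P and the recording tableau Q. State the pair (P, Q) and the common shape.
P = [1, 3, 6, 7, 9] / [2, 4] / [5, 8];  Q = [1, 2, 7, 8, 9] / [3, 4] / [5, 6];  common shape = (5, 2, 2)

Row-insert the values π_1, π_2, … into P one at a time, bumping the leftmost entry strictly greater than the inserted value down to the next row. The recording tableau Q records, in position (i, j), the step at which that cell was added to P.
  Insert 5 (step 1): P = [5];  Q = [1]
  Insert 8 (step 2): P = [5, 8];  Q = [1, 2]
  Insert 2 (step 3): P = [2, 8] / [5];  Q = [1, 2] / [3]
  Insert 4 (step 4): P = [2, 4] / [5, 8];  Q = [1, 2] / [3, 4]
  Insert 1 (step 5): P = [1, 4] / [2, 8] / [5];  Q = [1, 2] / [3, 4] / [5]
  Insert 3 (step 6): P = [1, 3] / [2, 4] / [5, 8];  Q = [1, 2] / [3, 4] / [5, 6]
  Insert 6 (step 7): P = [1, 3, 6] / [2, 4] / [5, 8];  Q = [1, 2, 7] / [3, 4] / [5, 6]
  Insert 7 (step 8): P = [1, 3, 6, 7] / [2, 4] / [5, 8];  Q = [1, 2, 7, 8] / [3, 4] / [5, 6]
  Insert 9 (step 9): P = [1, 3, 6, 7, 9] / [2, 4] / [5, 8];  Q = [1, 2, 7, 8, 9] / [3, 4] / [5, 6]
Final shape: (5, 2, 2).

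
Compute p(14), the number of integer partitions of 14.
p(14) = 135

Compute p(n) via the recurrence p(n, m) = p(n, m−1) + p(n−m, m), where p(n, m) counts partitions of n with all parts ≤ m and p(n) = p(n, n). The base cases are p(0, m) = 1 and p(n, 0) = 0 for n > 0. Filling the table yields p(14) = 135. (Euler's pentagonal recurrence is an alternative.)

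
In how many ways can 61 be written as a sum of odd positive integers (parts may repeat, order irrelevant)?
p_odd(61) = 12076

Enumerate partitions using only odd parts via the recurrence o(n, m) = o(n, m−2) + o(n−m, m) over odd m, starting from the largest odd part ≤ n. This gives p_odd(61) = 12076. (Euler's theorem: equals the count of distinct-part partitions.)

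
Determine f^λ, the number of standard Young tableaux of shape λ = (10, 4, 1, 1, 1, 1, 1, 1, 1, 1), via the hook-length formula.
# SYT of shape (10, 4, 1, 1, 1, 1, 1, 1, 1, 1) = 39309270

Hook-length formula: f^λ = n! / Π hook(c), product over all cells c of the Young diagram. For λ = (10, 4, 1, 1, 1, 1, 1, 1, 1, 1), n = 22 boxes. Hook lengths by row (left-to-right, top-to-bottom): [19, 10, 9, 8, 6, 5, 4, 3, 2, 1]; [12, 3, 2, 1]; [8]; [7]; [6]; [5]; [4]; [3]; [2]; [1]. Product of hooks = 28593782784000. So f^λ = 22! / 28593782784000 = 1124000727777607680000 / 28593782784000 = 39309270.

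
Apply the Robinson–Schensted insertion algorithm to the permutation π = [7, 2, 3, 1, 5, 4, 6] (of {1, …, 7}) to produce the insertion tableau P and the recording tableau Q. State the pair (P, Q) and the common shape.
P = [1, 3, 4, 6] / [2, 5] / [7];  Q = [1, 3, 5, 7] / [2, 6] / [4];  common shape = (4, 2, 1)

Row-insert the values π_1, π_2, … into P one at a time, bumping the leftmost entry strictly greater than the inserted value down to the next row. The recording tableau Q records, in position (i, j), the step at which that cell was added to P.
  Insert 7 (step 1): P = [7];  Q = [1]
  Insert 2 (step 2): P = [2] / [7];  Q = [1] / [2]
  Insert 3 (step 3): P = [2, 3] / [7];  Q = [1, 3] / [2]
  Insert 1 (step 4): P = [1, 3] / [2] / [7];  Q = [1, 3] / [2] / [4]
  Insert 5 (step 5): P = [1, 3, 5] / [2] / [7];  Q = [1, 3, 5] / [2] / [4]
  Insert 4 (step 6): P = [1, 3, 4] / [2, 5] / [7];  Q = [1, 3, 5] / [2, 6] / [4]
  Insert 6 (step 7): P = [1, 3, 4, 6] / [2, 5] / [7];  Q = [1, 3, 5, 7] / [2, 6] / [4]
Final shape: (4, 2, 1).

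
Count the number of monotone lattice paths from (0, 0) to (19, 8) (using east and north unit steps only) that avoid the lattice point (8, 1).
Number of paths = 1933659

Total paths from (0, 0) to (19, 8): C(27, 19) = 2220075. Paths through (8, 1): (paths (0, 0) → (8, 1)) × (paths (8, 1) → (19, 8)) = C(9, 8) · C(18, 11) = 9 · 31824 = 286416. Avoidance count = 2220075 − 286416 = 1933659.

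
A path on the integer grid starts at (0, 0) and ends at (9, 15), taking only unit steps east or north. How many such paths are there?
Number of paths = 1307504

A monotone lattice path from (0, 0) to (9, 15) consists of 9 east steps and 15 north steps in some order, so it is determined by which 9 of the 24 steps are east. The count is C(24, 9) = 1307504.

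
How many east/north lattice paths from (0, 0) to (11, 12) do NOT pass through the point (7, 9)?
Number of paths = 951678

Total paths from (0, 0) to (11, 12): C(23, 11) = 1352078. Paths through (7, 9): (paths (0, 0) → (7, 9)) × (paths (7, 9) → (11, 12)) = C(16, 7) · C(7, 4) = 11440 · 35 = 400400. Avoidance count = 1352078 − 400400 = 951678.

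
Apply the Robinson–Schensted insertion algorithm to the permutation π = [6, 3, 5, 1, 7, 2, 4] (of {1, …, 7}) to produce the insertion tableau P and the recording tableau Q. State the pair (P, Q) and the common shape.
P = [1, 2, 4] / [3, 5, 7] / [6];  Q = [1, 3, 5] / [2, 6, 7] / [4];  common shape = (3, 3, 1)

Row-insert the values π_1, π_2, … into P one at a time, bumping the leftmost entry strictly greater than the inserted value down to the next row. The recording tableau Q records, in position (i, j), the step at which that cell was added to P.
  Insert 6 (step 1): P = [6];  Q = [1]
  Insert 3 (step 2): P = [3] / [6];  Q = [1] / [2]
  Insert 5 (step 3): P = [3, 5] / [6];  Q = [1, 3] / [2]
  Insert 1 (step 4): P = [1, 5] / [3] / [6];  Q = [1, 3] / [2] / [4]
  Insert 7 (step 5): P = [1, 5, 7] / [3] / [6];  Q = [1, 3, 5] / [2] / [4]
  Insert 2 (step 6): P = [1, 2, 7] / [3, 5] / [6];  Q = [1, 3, 5] / [2, 6] / [4]
  Insert 4 (step 7): P = [1, 2, 4] / [3, 5, 7] / [6];  Q = [1, 3, 5] / [2, 6, 7] / [4]
Final shape: (3, 3, 1).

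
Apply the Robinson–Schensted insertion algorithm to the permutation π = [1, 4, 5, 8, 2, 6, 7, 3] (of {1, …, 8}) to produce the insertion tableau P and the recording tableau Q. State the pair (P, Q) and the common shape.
P = [1, 2, 3, 6, 7] / [4, 5] / [8];  Q = [1, 2, 3, 4, 7] / [5, 6] / [8];  common shape = (5, 2, 1)

Row-insert the values π_1, π_2, … into P one at a time, bumping the leftmost entry strictly greater than the inserted value down to the next row. The recording tableau Q records, in position (i, j), the step at which that cell was added to P.
  Insert 1 (step 1): P = [1];  Q = [1]
  Insert 4 (step 2): P = [1, 4];  Q = [1, 2]
  Insert 5 (step 3): P = [1, 4, 5];  Q = [1, 2, 3]
  Insert 8 (step 4): P = [1, 4, 5, 8];  Q = [1, 2, 3, 4]
  Insert 2 (step 5): P = [1, 2, 5, 8] / [4];  Q = [1, 2, 3, 4] / [5]
  Insert 6 (step 6): P = [1, 2, 5, 6] / [4, 8];  Q = [1, 2, 3, 4] / [5, 6]
  Insert 7 (step 7): P = [1, 2, 5, 6, 7] / [4, 8];  Q = [1, 2, 3, 4, 7] / [5, 6]
  Insert 3 (step 8): P = [1, 2, 3, 6, 7] / [4, 5] / [8];  Q = [1, 2, 3, 4, 7] / [5, 6] / [8]
Final shape: (5, 2, 1).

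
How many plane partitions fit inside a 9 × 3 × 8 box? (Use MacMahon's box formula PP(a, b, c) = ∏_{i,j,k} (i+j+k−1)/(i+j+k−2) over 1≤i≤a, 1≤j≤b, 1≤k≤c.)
PP(9, 3, 8) = 198520691512

Evaluate the triple product over i = 1..9, j = 1..3, k = 1..8. The factors are (2/1) · (3/2) · (4/3) · (5/4) · (6/5) · (7/6) · (8/7) · (9/8) · … (216 factors total). The numerators and denominators telescope so the product is an integer; carrying out the multiplication exactly gives PP(9, 3, 8) = 198520691512.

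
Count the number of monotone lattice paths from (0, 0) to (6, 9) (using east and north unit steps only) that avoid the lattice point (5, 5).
Number of paths = 3745

Total paths from (0, 0) to (6, 9): C(15, 6) = 5005. Paths through (5, 5): (paths (0, 0) → (5, 5)) × (paths (5, 5) → (6, 9)) = C(10, 5) · C(5, 1) = 252 · 5 = 1260. Avoidance count = 5005 − 1260 = 3745.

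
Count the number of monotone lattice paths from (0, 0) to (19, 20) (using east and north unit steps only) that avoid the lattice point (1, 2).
Number of paths = 41697858510

Total paths from (0, 0) to (19, 20): C(39, 19) = 68923264410. Paths through (1, 2): (paths (0, 0) → (1, 2)) × (paths (1, 2) → (19, 20)) = C(3, 1) · C(36, 18) = 3 · 9075135300 = 27225405900. Avoidance count = 68923264410 − 27225405900 = 41697858510.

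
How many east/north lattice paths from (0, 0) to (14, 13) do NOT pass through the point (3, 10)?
Number of paths = 19954196

Total paths from (0, 0) to (14, 13): C(27, 14) = 20058300. Paths through (3, 10): (paths (0, 0) → (3, 10)) × (paths (3, 10) → (14, 13)) = C(13, 3) · C(14, 11) = 286 · 364 = 104104. Avoidance count = 20058300 − 104104 = 19954196.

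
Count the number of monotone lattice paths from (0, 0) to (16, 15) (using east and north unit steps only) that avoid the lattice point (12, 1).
Number of paths = 300500415

Total paths from (0, 0) to (16, 15): C(31, 16) = 300540195. Paths through (12, 1): (paths (0, 0) → (12, 1)) × (paths (12, 1) → (16, 15)) = C(13, 12) · C(18, 4) = 13 · 3060 = 39780. Avoidance count = 300540195 − 39780 = 300500415.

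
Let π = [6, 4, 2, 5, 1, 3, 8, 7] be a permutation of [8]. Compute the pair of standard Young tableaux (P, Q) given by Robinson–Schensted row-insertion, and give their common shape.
P = [1, 3, 7] / [2, 5, 8] / [4] / [6];  Q = [1, 4, 7] / [2, 6, 8] / [3] / [5];  common shape = (3, 3, 1, 1)

Row-insert the values π_1, π_2, … into P one at a time, bumping the leftmost entry strictly greater than the inserted value down to the next row. The recording tableau Q records, in position (i, j), the step at which that cell was added to P.
  Insert 6 (step 1): P = [6];  Q = [1]
  Insert 4 (step 2): P = [4] / [6];  Q = [1] / [2]
  Insert 2 (step 3): P = [2] / [4] / [6];  Q = [1] / [2] / [3]
  Insert 5 (step 4): P = [2, 5] / [4] / [6];  Q = [1, 4] / [2] / [3]
  Insert 1 (step 5): P = [1, 5] / [2] / [4] / [6];  Q = [1, 4] / [2] / [3] / [5]
  Insert 3 (step 6): P = [1, 3] / [2, 5] / [4] / [6];  Q = [1, 4] / [2, 6] / [3] / [5]
  Insert 8 (step 7): P = [1, 3, 8] / [2, 5] / [4] / [6];  Q = [1, 4, 7] / [2, 6] / [3] / [5]
  Insert 7 (step 8): P = [1, 3, 7] / [2, 5, 8] / [4] / [6];  Q = [1, 4, 7] / [2, 6, 8] / [3] / [5]
Final shape: (3, 3, 1, 1).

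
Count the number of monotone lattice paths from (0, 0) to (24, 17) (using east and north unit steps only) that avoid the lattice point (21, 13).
Number of paths = 119105048850

Total paths from (0, 0) to (24, 17): C(41, 24) = 151584480450. Paths through (21, 13): (paths (0, 0) → (21, 13)) × (paths (21, 13) → (24, 17)) = C(34, 21) · C(7, 3) = 927983760 · 35 = 32479431600. Avoidance count = 151584480450 − 32479431600 = 119105048850.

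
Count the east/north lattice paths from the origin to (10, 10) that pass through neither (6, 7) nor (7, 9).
Number of paths = 99528

Inclusion–exclusion. Total paths: C(20, 10) = 184756. Through P₁: C(13, 6)·C(7, 4) = 60060. Through P₂: C(16, 7)·C(4, 3) = 45760. Since P₁ is strictly southwest of P₂, a monotone path through both must visit P₁ then P₂; paths through both = C(13, 6)·C(3, 1)·C(4, 3) = 20592. Avoid both = 184756 − 60060 − 45760 + 20592 = 99528.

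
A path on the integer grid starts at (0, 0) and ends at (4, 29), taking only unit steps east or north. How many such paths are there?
Number of paths = 40920

A monotone lattice path from (0, 0) to (4, 29) consists of 4 east steps and 29 north steps in some order, so it is determined by which 4 of the 33 steps are east. The count is C(33, 4) = 40920.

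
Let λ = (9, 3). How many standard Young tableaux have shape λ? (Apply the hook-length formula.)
# SYT of shape (9, 3) = 154

Hook-length formula: f^λ = n! / Π hook(c), product over all cells c of the Young diagram. For λ = (9, 3), n = 12 boxes. Hook lengths by row (left-to-right, top-to-bottom): [10, 9, 8, 6, 5, 4, 3, 2, 1]; [3, 2, 1]. Product of hooks = 3110400. So f^λ = 12! / 3110400 = 479001600 / 3110400 = 154.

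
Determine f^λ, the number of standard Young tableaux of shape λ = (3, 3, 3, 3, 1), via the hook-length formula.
# SYT of shape (3, 3, 3, 3, 1) = 2574

Hook-length formula: f^λ = n! / Π hook(c), product over all cells c of the Young diagram. For λ = (3, 3, 3, 3, 1), n = 13 boxes. Hook lengths by row (left-to-right, top-to-bottom): [7, 5, 4]; [6, 4, 3]; [5, 3, 2]; [4, 2, 1]; [1]. Product of hooks = 2419200. So f^λ = 13! / 2419200 = 6227020800 / 2419200 = 2574.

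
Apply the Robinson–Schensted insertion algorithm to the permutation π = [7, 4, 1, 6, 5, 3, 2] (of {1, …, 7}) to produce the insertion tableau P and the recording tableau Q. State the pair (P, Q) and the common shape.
P = [1, 2] / [3, 5] / [4] / [6] / [7];  Q = [1, 4] / [2, 5] / [3] / [6] / [7];  common shape = (2, 2, 1, 1, 1)

Row-insert the values π_1, π_2, … into P one at a time, bumping the leftmost entry strictly greater than the inserted value down to the next row. The recording tableau Q records, in position (i, j), the step at which that cell was added to P.
  Insert 7 (step 1): P = [7];  Q = [1]
  Insert 4 (step 2): P = [4] / [7];  Q = [1] / [2]
  Insert 1 (step 3): P = [1] / [4] / [7];  Q = [1] / [2] / [3]
  Insert 6 (step 4): P = [1, 6] / [4] / [7];  Q = [1, 4] / [2] / [3]
  Insert 5 (step 5): P = [1, 5] / [4, 6] / [7];  Q = [1, 4] / [2, 5] / [3]
  Insert 3 (step 6): P = [1, 3] / [4, 5] / [6] / [7];  Q = [1, 4] / [2, 5] / [3] / [6]
  Insert 2 (step 7): P = [1, 2] / [3, 5] / [4] / [6] / [7];  Q = [1, 4] / [2, 5] / [3] / [6] / [7]
Final shape: (2, 2, 1, 1, 1).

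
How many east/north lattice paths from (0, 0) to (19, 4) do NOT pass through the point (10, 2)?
Number of paths = 5225

Total paths from (0, 0) to (19, 4): C(23, 19) = 8855. Paths through (10, 2): (paths (0, 0) → (10, 2)) × (paths (10, 2) → (19, 4)) = C(12, 10) · C(11, 9) = 66 · 55 = 3630. Avoidance count = 8855 − 3630 = 5225.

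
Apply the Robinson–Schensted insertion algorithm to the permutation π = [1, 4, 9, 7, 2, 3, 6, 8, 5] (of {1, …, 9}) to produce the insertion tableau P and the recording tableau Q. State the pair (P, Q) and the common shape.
P = [1, 2, 3, 5, 8] / [4, 6] / [7] / [9];  Q = [1, 2, 3, 7, 8] / [4, 6] / [5] / [9];  common shape = (5, 2, 1, 1)

Row-insert the values π_1, π_2, … into P one at a time, bumping the leftmost entry strictly greater than the inserted value down to the next row. The recording tableau Q records, in position (i, j), the step at which that cell was added to P.
  Insert 1 (step 1): P = [1];  Q = [1]
  Insert 4 (step 2): P = [1, 4];  Q = [1, 2]
  Insert 9 (step 3): P = [1, 4, 9];  Q = [1, 2, 3]
  Insert 7 (step 4): P = [1, 4, 7] / [9];  Q = [1, 2, 3] / [4]
  Insert 2 (step 5): P = [1, 2, 7] / [4] / [9];  Q = [1, 2, 3] / [4] / [5]
  Insert 3 (step 6): P = [1, 2, 3] / [4, 7] / [9];  Q = [1, 2, 3] / [4, 6] / [5]
  Insert 6 (step 7): P = [1, 2, 3, 6] / [4, 7] / [9];  Q = [1, 2, 3, 7] / [4, 6] / [5]
  Insert 8 (step 8): P = [1, 2, 3, 6, 8] / [4, 7] / [9];  Q = [1, 2, 3, 7, 8] / [4, 6] / [5]
  Insert 5 (step 9): P = [1, 2, 3, 5, 8] / [4, 6] / [7] / [9];  Q = [1, 2, 3, 7, 8] / [4, 6] / [5] / [9]
Final shape: (5, 2, 1, 1).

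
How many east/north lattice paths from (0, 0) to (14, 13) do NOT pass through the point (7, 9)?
Number of paths = 16283100

Total paths from (0, 0) to (14, 13): C(27, 14) = 20058300. Paths through (7, 9): (paths (0, 0) → (7, 9)) × (paths (7, 9) → (14, 13)) = C(16, 7) · C(11, 7) = 11440 · 330 = 3775200. Avoidance count = 20058300 − 3775200 = 16283100.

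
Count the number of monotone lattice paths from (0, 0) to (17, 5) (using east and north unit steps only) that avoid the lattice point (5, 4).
Number of paths = 24696

Total paths from (0, 0) to (17, 5): C(22, 17) = 26334. Paths through (5, 4): (paths (0, 0) → (5, 4)) × (paths (5, 4) → (17, 5)) = C(9, 5) · C(13, 12) = 126 · 13 = 1638. Avoidance count = 26334 − 1638 = 24696.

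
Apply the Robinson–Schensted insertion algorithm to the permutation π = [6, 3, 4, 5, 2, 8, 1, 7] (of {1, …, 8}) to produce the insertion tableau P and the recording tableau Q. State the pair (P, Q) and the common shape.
P = [1, 4, 5, 7] / [2, 8] / [3] / [6];  Q = [1, 3, 4, 6] / [2, 8] / [5] / [7];  common shape = (4, 2, 1, 1)

Row-insert the values π_1, π_2, … into P one at a time, bumping the leftmost entry strictly greater than the inserted value down to the next row. The recording tableau Q records, in position (i, j), the step at which that cell was added to P.
  Insert 6 (step 1): P = [6];  Q = [1]
  Insert 3 (step 2): P = [3] / [6];  Q = [1] / [2]
  Insert 4 (step 3): P = [3, 4] / [6];  Q = [1, 3] / [2]
  Insert 5 (step 4): P = [3, 4, 5] / [6];  Q = [1, 3, 4] / [2]
  Insert 2 (step 5): P = [2, 4, 5] / [3] / [6];  Q = [1, 3, 4] / [2] / [5]
  Insert 8 (step 6): P = [2, 4, 5, 8] / [3] / [6];  Q = [1, 3, 4, 6] / [2] / [5]
  Insert 1 (step 7): P = [1, 4, 5, 8] / [2] / [3] / [6];  Q = [1, 3, 4, 6] / [2] / [5] / [7]
  Insert 7 (step 8): P = [1, 4, 5, 7] / [2, 8] / [3] / [6];  Q = [1, 3, 4, 6] / [2, 8] / [5] / [7]
Final shape: (4, 2, 1, 1).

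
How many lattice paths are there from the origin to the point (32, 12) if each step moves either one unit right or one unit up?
Number of paths = 21090682613

A monotone lattice path from (0, 0) to (32, 12) consists of 32 east steps and 12 north steps in some order, so it is determined by which 32 of the 44 steps are east. The count is C(44, 32) = 21090682613.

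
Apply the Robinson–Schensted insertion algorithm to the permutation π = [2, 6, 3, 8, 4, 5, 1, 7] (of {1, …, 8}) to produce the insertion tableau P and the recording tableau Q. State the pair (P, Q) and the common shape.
P = [1, 3, 4, 5, 7] / [2, 8] / [6];  Q = [1, 2, 4, 6, 8] / [3, 5] / [7];  common shape = (5, 2, 1)

Row-insert the values π_1, π_2, … into P one at a time, bumping the leftmost entry strictly greater than the inserted value down to the next row. The recording tableau Q records, in position (i, j), the step at which that cell was added to P.
  Insert 2 (step 1): P = [2];  Q = [1]
  Insert 6 (step 2): P = [2, 6];  Q = [1, 2]
  Insert 3 (step 3): P = [2, 3] / [6];  Q = [1, 2] / [3]
  Insert 8 (step 4): P = [2, 3, 8] / [6];  Q = [1, 2, 4] / [3]
  Insert 4 (step 5): P = [2, 3, 4] / [6, 8];  Q = [1, 2, 4] / [3, 5]
  Insert 5 (step 6): P = [2, 3, 4, 5] / [6, 8];  Q = [1, 2, 4, 6] / [3, 5]
  Insert 1 (step 7): P = [1, 3, 4, 5] / [2, 8] / [6];  Q = [1, 2, 4, 6] / [3, 5] / [7]
  Insert 7 (step 8): P = [1, 3, 4, 5, 7] / [2, 8] / [6];  Q = [1, 2, 4, 6, 8] / [3, 5] / [7]
Final shape: (5, 2, 1).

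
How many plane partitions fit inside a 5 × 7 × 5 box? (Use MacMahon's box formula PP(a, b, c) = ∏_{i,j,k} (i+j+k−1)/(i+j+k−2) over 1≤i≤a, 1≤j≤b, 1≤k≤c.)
PP(5, 7, 5) = 30107635272

Evaluate the triple product over i = 1..5, j = 1..7, k = 1..5. The factors are (2/1) · (3/2) · (4/3) · (5/4) · (6/5) · (3/2) · (4/3) · (5/4) · … (175 factors total). The numerators and denominators telescope so the product is an integer; carrying out the multiplication exactly gives PP(5, 7, 5) = 30107635272.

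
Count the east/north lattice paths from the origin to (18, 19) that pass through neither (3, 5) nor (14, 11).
Number of paths = 11465991060

Inclusion–exclusion. Total paths: C(37, 18) = 17672631900. Through P₁: C(8, 3)·C(29, 15) = 4343290560. Through P₂: C(25, 14)·C(12, 4) = 2206413000. Since P₁ is strictly southwest of P₂, a monotone path through both must visit P₁ then P₂; paths through both = C(8, 3)·C(17, 11)·C(12, 4) = 343062720. Avoid both = 17672631900 − 4343290560 − 2206413000 + 343062720 = 11465991060.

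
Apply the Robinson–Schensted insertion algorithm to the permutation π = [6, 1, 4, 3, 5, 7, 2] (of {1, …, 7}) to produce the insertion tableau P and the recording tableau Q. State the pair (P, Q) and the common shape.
P = [1, 2, 5, 7] / [3] / [4] / [6];  Q = [1, 3, 5, 6] / [2] / [4] / [7];  common shape = (4, 1, 1, 1)

Row-insert the values π_1, π_2, … into P one at a time, bumping the leftmost entry strictly greater than the inserted value down to the next row. The recording tableau Q records, in position (i, j), the step at which that cell was added to P.
  Insert 6 (step 1): P = [6];  Q = [1]
  Insert 1 (step 2): P = [1] / [6];  Q = [1] / [2]
  Insert 4 (step 3): P = [1, 4] / [6];  Q = [1, 3] / [2]
  Insert 3 (step 4): P = [1, 3] / [4] / [6];  Q = [1, 3] / [2] / [4]
  Insert 5 (step 5): P = [1, 3, 5] / [4] / [6];  Q = [1, 3, 5] / [2] / [4]
  Insert 7 (step 6): P = [1, 3, 5, 7] / [4] / [6];  Q = [1, 3, 5, 6] / [2] / [4]
  Insert 2 (step 7): P = [1, 2, 5, 7] / [3] / [4] / [6];  Q = [1, 3, 5, 6] / [2] / [4] / [7]
Final shape: (4, 1, 1, 1).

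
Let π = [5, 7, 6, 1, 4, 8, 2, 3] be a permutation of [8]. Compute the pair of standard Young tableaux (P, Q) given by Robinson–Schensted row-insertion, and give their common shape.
P = [1, 2, 3] / [4, 6, 8] / [5] / [7];  Q = [1, 2, 6] / [3, 5, 8] / [4] / [7];  common shape = (3, 3, 1, 1)

Row-insert the values π_1, π_2, … into P one at a time, bumping the leftmost entry strictly greater than the inserted value down to the next row. The recording tableau Q records, in position (i, j), the step at which that cell was added to P.
  Insert 5 (step 1): P = [5];  Q = [1]
  Insert 7 (step 2): P = [5, 7];  Q = [1, 2]
  Insert 6 (step 3): P = [5, 6] / [7];  Q = [1, 2] / [3]
  Insert 1 (step 4): P = [1, 6] / [5] / [7];  Q = [1, 2] / [3] / [4]
  Insert 4 (step 5): P = [1, 4] / [5, 6] / [7];  Q = [1, 2] / [3, 5] / [4]
  Insert 8 (step 6): P = [1, 4, 8] / [5, 6] / [7];  Q = [1, 2, 6] / [3, 5] / [4]
  Insert 2 (step 7): P = [1, 2, 8] / [4, 6] / [5] / [7];  Q = [1, 2, 6] / [3, 5] / [4] / [7]
  Insert 3 (step 8): P = [1, 2, 3] / [4, 6, 8] / [5] / [7];  Q = [1, 2, 6] / [3, 5, 8] / [4] / [7]
Final shape: (3, 3, 1, 1).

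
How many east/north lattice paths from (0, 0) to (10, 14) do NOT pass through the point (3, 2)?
Number of paths = 1457376

Total paths from (0, 0) to (10, 14): C(24, 10) = 1961256. Paths through (3, 2): (paths (0, 0) → (3, 2)) × (paths (3, 2) → (10, 14)) = C(5, 3) · C(19, 7) = 10 · 50388 = 503880. Avoidance count = 1961256 − 503880 = 1457376.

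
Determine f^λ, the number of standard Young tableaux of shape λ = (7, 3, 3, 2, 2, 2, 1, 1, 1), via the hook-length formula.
# SYT of shape (7, 3, 3, 2, 2, 2, 1, 1, 1) = 993248256

Hook-length formula: f^λ = n! / Π hook(c), product over all cells c of the Young diagram. For λ = (7, 3, 3, 2, 2, 2, 1, 1, 1), n = 22 boxes. Hook lengths by row (left-to-right, top-to-bottom): [15, 11, 7, 4, 3, 2, 1]; [10, 6, 2]; [9, 5, 1]; [7, 3]; [6, 2]; [5, 1]; [3]; [2]; [1]. Product of hooks = 1131641280000. So f^λ = 22! / 1131641280000 = 1124000727777607680000 / 1131641280000 = 993248256.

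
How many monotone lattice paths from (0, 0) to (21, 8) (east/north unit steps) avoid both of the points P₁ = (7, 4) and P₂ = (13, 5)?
Number of paths = 2249775

Inclusion–exclusion. Total paths: C(29, 21) = 4292145. Through P₁: C(11, 7)·C(18, 14) = 1009800. Through P₂: C(18, 13)·C(11, 8) = 1413720. Since P₁ is strictly southwest of P₂, a monotone path through both must visit P₁ then P₂; paths through both = C(11, 7)·C(7, 6)·C(11, 8) = 381150. Avoid both = 4292145 − 1009800 − 1413720 + 381150 = 2249775.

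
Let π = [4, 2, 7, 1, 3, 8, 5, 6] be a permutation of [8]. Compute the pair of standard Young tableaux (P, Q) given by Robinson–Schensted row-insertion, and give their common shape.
P = [1, 3, 5, 6] / [2, 7, 8] / [4];  Q = [1, 3, 6, 8] / [2, 5, 7] / [4];  common shape = (4, 3, 1)

Row-insert the values π_1, π_2, … into P one at a time, bumping the leftmost entry strictly greater than the inserted value down to the next row. The recording tableau Q records, in position (i, j), the step at which that cell was added to P.
  Insert 4 (step 1): P = [4];  Q = [1]
  Insert 2 (step 2): P = [2] / [4];  Q = [1] / [2]
  Insert 7 (step 3): P = [2, 7] / [4];  Q = [1, 3] / [2]
  Insert 1 (step 4): P = [1, 7] / [2] / [4];  Q = [1, 3] / [2] / [4]
  Insert 3 (step 5): P = [1, 3] / [2, 7] / [4];  Q = [1, 3] / [2, 5] / [4]
  Insert 8 (step 6): P = [1, 3, 8] / [2, 7] / [4];  Q = [1, 3, 6] / [2, 5] / [4]
  Insert 5 (step 7): P = [1, 3, 5] / [2, 7, 8] / [4];  Q = [1, 3, 6] / [2, 5, 7] / [4]
  Insert 6 (step 8): P = [1, 3, 5, 6] / [2, 7, 8] / [4];  Q = [1, 3, 6, 8] / [2, 5, 7] / [4]
Final shape: (4, 3, 1).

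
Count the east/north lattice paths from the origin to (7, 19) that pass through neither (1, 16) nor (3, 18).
Number of paths = 650232

Inclusion–exclusion. Total paths: C(26, 7) = 657800. Through P₁: C(17, 1)·C(9, 6) = 1428. Through P₂: C(21, 3)·C(5, 4) = 6650. Since P₁ is strictly southwest of P₂, a monotone path through both must visit P₁ then P₂; paths through both = C(17, 1)·C(4, 2)·C(5, 4) = 510. Avoid both = 657800 − 1428 − 6650 + 510 = 650232.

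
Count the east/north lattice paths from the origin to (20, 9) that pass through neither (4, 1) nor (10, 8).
Number of paths = 5950692

Inclusion–exclusion. Total paths: C(29, 20) = 10015005. Through P₁: C(5, 4)·C(24, 16) = 3677355. Through P₂: C(18, 10)·C(11, 10) = 481338. Since P₁ is strictly southwest of P₂, a monotone path through both must visit P₁ then P₂; paths through both = C(5, 4)·C(13, 6)·C(11, 10) = 94380. Avoid both = 10015005 − 3677355 − 481338 + 94380 = 5950692.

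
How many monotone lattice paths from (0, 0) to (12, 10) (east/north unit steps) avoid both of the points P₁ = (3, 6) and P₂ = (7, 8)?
Number of paths = 477911

Inclusion–exclusion. Total paths: C(22, 12) = 646646. Through P₁: C(9, 3)·C(13, 9) = 60060. Through P₂: C(15, 7)·C(7, 5) = 135135. Since P₁ is strictly southwest of P₂, a monotone path through both must visit P₁ then P₂; paths through both = C(9, 3)·C(6, 4)·C(7, 5) = 26460. Avoid both = 646646 − 60060 − 135135 + 26460 = 477911.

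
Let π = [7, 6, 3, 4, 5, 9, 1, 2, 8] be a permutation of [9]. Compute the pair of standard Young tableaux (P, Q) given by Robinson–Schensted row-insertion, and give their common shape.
P = [1, 2, 5, 8] / [3, 4, 9] / [6] / [7];  Q = [1, 4, 5, 6] / [2, 8, 9] / [3] / [7];  common shape = (4, 3, 1, 1)

Row-insert the values π_1, π_2, … into P one at a time, bumping the leftmost entry strictly greater than the inserted value down to the next row. The recording tableau Q records, in position (i, j), the step at which that cell was added to P.
  Insert 7 (step 1): P = [7];  Q = [1]
  Insert 6 (step 2): P = [6] / [7];  Q = [1] / [2]
  Insert 3 (step 3): P = [3] / [6] / [7];  Q = [1] / [2] / [3]
  Insert 4 (step 4): P = [3, 4] / [6] / [7];  Q = [1, 4] / [2] / [3]
  Insert 5 (step 5): P = [3, 4, 5] / [6] / [7];  Q = [1, 4, 5] / [2] / [3]
  Insert 9 (step 6): P = [3, 4, 5, 9] / [6] / [7];  Q = [1, 4, 5, 6] / [2] / [3]
  Insert 1 (step 7): P = [1, 4, 5, 9] / [3] / [6] / [7];  Q = [1, 4, 5, 6] / [2] / [3] / [7]
  Insert 2 (step 8): P = [1, 2, 5, 9] / [3, 4] / [6] / [7];  Q = [1, 4, 5, 6] / [2, 8] / [3] / [7]
  Insert 8 (step 9): P = [1, 2, 5, 8] / [3, 4, 9] / [6] / [7];  Q = [1, 4, 5, 6] / [2, 8, 9] / [3] / [7]
Final shape: (4, 3, 1, 1).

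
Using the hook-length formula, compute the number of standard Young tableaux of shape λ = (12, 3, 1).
# SYT of shape (12, 3, 1) = 3900

Hook-length formula: f^λ = n! / Π hook(c), product over all cells c of the Young diagram. For λ = (12, 3, 1), n = 16 boxes. Hook lengths by row (left-to-right, top-to-bottom): [14, 12, 11, 9, 8, 7, 6, 5, 4, 3, 2, 1]; [4, 2, 1]; [1]. Product of hooks = 5364817920. So f^λ = 16! / 5364817920 = 20922789888000 / 5364817920 = 3900.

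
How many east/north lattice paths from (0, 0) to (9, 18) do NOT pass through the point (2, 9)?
Number of paths = 4057625

Total paths from (0, 0) to (9, 18): C(27, 9) = 4686825. Paths through (2, 9): (paths (0, 0) → (2, 9)) × (paths (2, 9) → (9, 18)) = C(11, 2) · C(16, 7) = 55 · 11440 = 629200. Avoidance count = 4686825 − 629200 = 4057625.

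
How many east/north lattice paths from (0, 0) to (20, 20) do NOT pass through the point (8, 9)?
Number of paths = 104977512640

Total paths from (0, 0) to (20, 20): C(40, 20) = 137846528820. Paths through (8, 9): (paths (0, 0) → (8, 9)) × (paths (8, 9) → (20, 20)) = C(17, 8) · C(23, 12) = 24310 · 1352078 = 32869016180. Avoidance count = 137846528820 − 32869016180 = 104977512640.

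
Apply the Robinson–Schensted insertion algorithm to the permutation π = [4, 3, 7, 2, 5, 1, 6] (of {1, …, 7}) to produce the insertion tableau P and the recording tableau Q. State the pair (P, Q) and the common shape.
P = [1, 5, 6] / [2, 7] / [3] / [4];  Q = [1, 3, 7] / [2, 5] / [4] / [6];  common shape = (3, 2, 1, 1)

Row-insert the values π_1, π_2, … into P one at a time, bumping the leftmost entry strictly greater than the inserted value down to the next row. The recording tableau Q records, in position (i, j), the step at which that cell was added to P.
  Insert 4 (step 1): P = [4];  Q = [1]
  Insert 3 (step 2): P = [3] / [4];  Q = [1] / [2]
  Insert 7 (step 3): P = [3, 7] / [4];  Q = [1, 3] / [2]
  Insert 2 (step 4): P = [2, 7] / [3] / [4];  Q = [1, 3] / [2] / [4]
  Insert 5 (step 5): P = [2, 5] / [3, 7] / [4];  Q = [1, 3] / [2, 5] / [4]
  Insert 1 (step 6): P = [1, 5] / [2, 7] / [3] / [4];  Q = [1, 3] / [2, 5] / [4] / [6]
  Insert 6 (step 7): P = [1, 5, 6] / [2, 7] / [3] / [4];  Q = [1, 3, 7] / [2, 5] / [4] / [6]
Final shape: (3, 2, 1, 1).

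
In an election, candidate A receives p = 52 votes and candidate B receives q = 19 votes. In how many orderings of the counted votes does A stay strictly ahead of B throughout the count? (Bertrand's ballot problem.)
Strict-lead orderings = 40288023535955580

Total orderings of the 71 votes with 52 for A: C(71, 52) = 86680293062207460. By the Bertrand ballot formula (Cycle Lemma / reflection principle), the number of orderings in which A is strictly ahead of B throughout is (p − q)/(p + q) · C(p + q, p) = (52 − 19)/(52 + 19) · 86680293062207460 = 40288023535955580.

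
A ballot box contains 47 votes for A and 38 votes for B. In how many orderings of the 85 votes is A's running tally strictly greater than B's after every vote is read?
Strict-lead orderings = 220515164748438200943120

Total orderings of the 85 votes with 47 for A: C(85, 47) = 2082643222624138564462800. By the Bertrand ballot formula (Cycle Lemma / reflection principle), the number of orderings in which A is strictly ahead of B throughout is (p − q)/(p + q) · C(p + q, p) = (47 − 38)/(47 + 38) · 2082643222624138564462800 = 220515164748438200943120.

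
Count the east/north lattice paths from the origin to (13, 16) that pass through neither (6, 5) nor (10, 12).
Number of paths = 35864717

Inclusion–exclusion. Total paths: C(29, 13) = 67863915. Through P₁: C(11, 6)·C(18, 7) = 14702688. Through P₂: C(22, 10)·C(7, 3) = 22632610. Since P₁ is strictly southwest of P₂, a monotone path through both must visit P₁ then P₂; paths through both = C(11, 6)·C(11, 4)·C(7, 3) = 5336100. Avoid both = 67863915 − 14702688 − 22632610 + 5336100 = 35864717.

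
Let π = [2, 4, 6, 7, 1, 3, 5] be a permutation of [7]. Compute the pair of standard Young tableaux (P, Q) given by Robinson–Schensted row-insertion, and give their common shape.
P = [1, 3, 5, 7] / [2, 4, 6];  Q = [1, 2, 3, 4] / [5, 6, 7];  common shape = (4, 3)

Row-insert the values π_1, π_2, … into P one at a time, bumping the leftmost entry strictly greater than the inserted value down to the next row. The recording tableau Q records, in position (i, j), the step at which that cell was added to P.
  Insert 2 (step 1): P = [2];  Q = [1]
  Insert 4 (step 2): P = [2, 4];  Q = [1, 2]
  Insert 6 (step 3): P = [2, 4, 6];  Q = [1, 2, 3]
  Insert 7 (step 4): P = [2, 4, 6, 7];  Q = [1, 2, 3, 4]
  Insert 1 (step 5): P = [1, 4, 6, 7] / [2];  Q = [1, 2, 3, 4] / [5]
  Insert 3 (step 6): P = [1, 3, 6, 7] / [2, 4];  Q = [1, 2, 3, 4] / [5, 6]
  Insert 5 (step 7): P = [1, 3, 5, 7] / [2, 4, 6];  Q = [1, 2, 3, 4] / [5, 6, 7]
Final shape: (4, 3).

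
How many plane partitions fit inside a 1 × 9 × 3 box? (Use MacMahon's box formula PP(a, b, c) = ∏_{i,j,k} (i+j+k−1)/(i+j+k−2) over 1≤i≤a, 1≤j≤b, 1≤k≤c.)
PP(1, 9, 3) = 220

Evaluate the triple product over i = 1..1, j = 1..9, k = 1..3. The factors are (2/1) · (3/2) · (4/3) · (3/2) · (4/3) · (5/4) · (4/3) · (5/4) · … (27 factors total). The numerators and denominators telescope so the product is an integer; carrying out the multiplication exactly gives PP(1, 9, 3) = 220.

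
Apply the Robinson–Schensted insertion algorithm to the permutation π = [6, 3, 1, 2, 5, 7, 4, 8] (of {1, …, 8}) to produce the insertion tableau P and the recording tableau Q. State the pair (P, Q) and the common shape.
P = [1, 2, 4, 7, 8] / [3, 5] / [6];  Q = [1, 4, 5, 6, 8] / [2, 7] / [3];  common shape = (5, 2, 1)

Row-insert the values π_1, π_2, … into P one at a time, bumping the leftmost entry strictly greater than the inserted value down to the next row. The recording tableau Q records, in position (i, j), the step at which that cell was added to P.
  Insert 6 (step 1): P = [6];  Q = [1]
  Insert 3 (step 2): P = [3] / [6];  Q = [1] / [2]
  Insert 1 (step 3): P = [1] / [3] / [6];  Q = [1] / [2] / [3]
  Insert 2 (step 4): P = [1, 2] / [3] / [6];  Q = [1, 4] / [2] / [3]
  Insert 5 (step 5): P = [1, 2, 5] / [3] / [6];  Q = [1, 4, 5] / [2] / [3]
  Insert 7 (step 6): P = [1, 2, 5, 7] / [3] / [6];  Q = [1, 4, 5, 6] / [2] / [3]
  Insert 4 (step 7): P = [1, 2, 4, 7] / [3, 5] / [6];  Q = [1, 4, 5, 6] / [2, 7] / [3]
  Insert 8 (step 8): P = [1, 2, 4, 7, 8] / [3, 5] / [6];  Q = [1, 4, 5, 6, 8] / [2, 7] / [3]
Final shape: (5, 2, 1).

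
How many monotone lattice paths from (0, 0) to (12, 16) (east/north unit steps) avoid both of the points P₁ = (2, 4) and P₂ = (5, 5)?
Number of paths = 14611857

Inclusion–exclusion. Total paths: C(28, 12) = 30421755. Through P₁: C(6, 2)·C(22, 10) = 9699690. Through P₂: C(10, 5)·C(18, 7) = 8019648. Since P₁ is strictly southwest of P₂, a monotone path through both must visit P₁ then P₂; paths through both = C(6, 2)·C(4, 3)·C(18, 7) = 1909440. Avoid both = 30421755 − 9699690 − 8019648 + 1909440 = 14611857.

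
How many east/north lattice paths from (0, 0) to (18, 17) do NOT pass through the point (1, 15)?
Number of paths = 4537564914

Total paths from (0, 0) to (18, 17): C(35, 18) = 4537567650. Paths through (1, 15): (paths (0, 0) → (1, 15)) × (paths (1, 15) → (18, 17)) = C(16, 1) · C(19, 17) = 16 · 171 = 2736. Avoidance count = 4537567650 − 2736 = 4537564914.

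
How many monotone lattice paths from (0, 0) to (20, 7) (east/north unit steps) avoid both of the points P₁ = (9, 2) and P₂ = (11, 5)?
Number of paths = 437800

Inclusion–exclusion. Total paths: C(27, 20) = 888030. Through P₁: C(11, 9)·C(16, 11) = 240240. Through P₂: C(16, 11)·C(11, 9) = 240240. Since P₁ is strictly southwest of P₂, a monotone path through both must visit P₁ then P₂; paths through both = C(11, 9)·C(5, 2)·C(11, 9) = 30250. Avoid both = 888030 − 240240 − 240240 + 30250 = 437800.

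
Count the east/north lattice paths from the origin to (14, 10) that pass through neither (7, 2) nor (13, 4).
Number of paths = 1719992

Inclusion–exclusion. Total paths: C(24, 14) = 1961256. Through P₁: C(9, 7)·C(15, 7) = 231660. Through P₂: C(17, 13)·C(7, 1) = 16660. Since P₁ is strictly southwest of P₂, a monotone path through both must visit P₁ then P₂; paths through both = C(9, 7)·C(8, 6)·C(7, 1) = 7056. Avoid both = 1961256 − 231660 − 16660 + 7056 = 1719992.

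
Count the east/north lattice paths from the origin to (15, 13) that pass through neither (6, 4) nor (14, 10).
Number of paths = 21909456

Inclusion–exclusion. Total paths: C(28, 15) = 37442160. Through P₁: C(10, 6)·C(18, 9) = 10210200. Through P₂: C(24, 14)·C(4, 1) = 7845024. Since P₁ is strictly southwest of P₂, a monotone path through both must visit P₁ then P₂; paths through both = C(10, 6)·C(14, 8)·C(4, 1) = 2522520. Avoid both = 37442160 − 10210200 − 7845024 + 2522520 = 21909456.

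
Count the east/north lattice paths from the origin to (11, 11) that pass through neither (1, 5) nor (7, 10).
Number of paths = 574004

Inclusion–exclusion. Total paths: C(22, 11) = 705432. Through P₁: C(6, 1)·C(16, 10) = 48048. Through P₂: C(17, 7)·C(5, 4) = 97240. Since P₁ is strictly southwest of P₂, a monotone path through both must visit P₁ then P₂; paths through both = C(6, 1)·C(11, 6)·C(5, 4) = 13860. Avoid both = 705432 − 48048 − 97240 + 13860 = 574004.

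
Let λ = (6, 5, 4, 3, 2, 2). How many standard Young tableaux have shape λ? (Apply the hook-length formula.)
# SYT of shape (6, 5, 4, 3, 2, 2) = 2979744768

Hook-length formula: f^λ = n! / Π hook(c), product over all cells c of the Young diagram. For λ = (6, 5, 4, 3, 2, 2), n = 22 boxes. Hook lengths by row (left-to-right, top-to-bottom): [11, 10, 7, 5, 3, 1]; [9, 8, 5, 3, 1]; [7, 6, 3, 1]; [5, 4, 1]; [3, 2]; [2, 1]. Product of hooks = 377213760000. So f^λ = 22! / 377213760000 = 1124000727777607680000 / 377213760000 = 2979744768.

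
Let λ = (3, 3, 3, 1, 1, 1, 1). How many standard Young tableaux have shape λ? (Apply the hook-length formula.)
# SYT of shape (3, 3, 3, 1, 1, 1, 1) = 3575

Hook-length formula: f^λ = n! / Π hook(c), product over all cells c of the Young diagram. For λ = (3, 3, 3, 1, 1, 1, 1), n = 13 boxes. Hook lengths by row (left-to-right, top-to-bottom): [9, 4, 3]; [8, 3, 2]; [7, 2, 1]; [4]; [3]; [2]; [1]. Product of hooks = 1741824. So f^λ = 13! / 1741824 = 6227020800 / 1741824 = 3575.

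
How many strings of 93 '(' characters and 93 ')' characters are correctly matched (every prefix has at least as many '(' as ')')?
C_93 = 60960876535340415751462563580829648891969728907438000

These balanced parentheses are counted by the Catalan number C_n = (1/(n + 1)) · C(2n, n). For n = 93: C_93 = (1/94) · C(186, 93) = 5730322394321999080637480976597986995845154517299172000/94 = 60960876535340415751462563580829648891969728907438000.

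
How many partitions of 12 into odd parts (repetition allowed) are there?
p_odd(12) = 15

Partitions of 12 using only odd parts 1, 3, 5, …: 11+1, 9+3, 9+1+1+1, 7+5, 7+3+1+1, 7+1+1+1+1+1, 5+5+1+1, 5+3+3+1, 5+3+1+1+1+1, 5+1+1+1+1+1+1+1, 3+3+3+3, 3+3+3+1+1+1, 3+3+1+1+1+1+1+1, 3+1+1+1+1+1+1+1+1+1, 1+1+1+1+1+1+1+1+1+1+1+1. There are 15. (Euler: this equals q(12), the number of distinct-part partitions.)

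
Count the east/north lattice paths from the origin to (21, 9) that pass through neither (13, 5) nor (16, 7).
Number of paths = 6716973

Inclusion–exclusion. Total paths: C(30, 21) = 14307150. Through P₁: C(18, 13)·C(12, 8) = 4241160. Through P₂: C(23, 16)·C(7, 5) = 5148297. Since P₁ is strictly southwest of P₂, a monotone path through both must visit P₁ then P₂; paths through both = C(18, 13)·C(5, 3)·C(7, 5) = 1799280. Avoid both = 14307150 − 4241160 − 5148297 + 1799280 = 6716973.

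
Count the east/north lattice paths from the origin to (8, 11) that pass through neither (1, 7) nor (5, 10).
Number of paths = 62050

Inclusion–exclusion. Total paths: C(19, 8) = 75582. Through P₁: C(8, 1)·C(11, 7) = 2640. Through P₂: C(15, 5)·C(4, 3) = 12012. Since P₁ is strictly southwest of P₂, a monotone path through both must visit P₁ then P₂; paths through both = C(8, 1)·C(7, 4)·C(4, 3) = 1120. Avoid both = 75582 − 2640 − 12012 + 1120 = 62050.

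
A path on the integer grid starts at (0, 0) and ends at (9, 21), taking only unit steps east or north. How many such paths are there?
Number of paths = 14307150

A monotone lattice path from (0, 0) to (9, 21) consists of 9 east steps and 21 north steps in some order, so it is determined by which 9 of the 30 steps are east. The count is C(30, 9) = 14307150.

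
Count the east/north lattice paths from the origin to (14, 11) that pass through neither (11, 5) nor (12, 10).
Number of paths = 2229174

Inclusion–exclusion. Total paths: C(25, 14) = 4457400. Through P₁: C(16, 11)·C(9, 3) = 366912. Through P₂: C(22, 12)·C(3, 2) = 1939938. Since P₁ is strictly southwest of P₂, a monotone path through both must visit P₁ then P₂; paths through both = C(16, 11)·C(6, 1)·C(3, 2) = 78624. Avoid both = 4457400 − 366912 − 1939938 + 78624 = 2229174.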